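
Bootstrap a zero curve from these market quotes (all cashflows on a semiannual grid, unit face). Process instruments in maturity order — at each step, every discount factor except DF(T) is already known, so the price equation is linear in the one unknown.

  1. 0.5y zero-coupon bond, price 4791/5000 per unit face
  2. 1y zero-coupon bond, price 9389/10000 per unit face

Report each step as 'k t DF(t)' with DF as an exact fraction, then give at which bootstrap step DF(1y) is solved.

1 1/2 4791/5000
2 1 9389/10000
DF(1y) is solved at step 2

step 1 [0.5y] zero: DF = P = 4791/5000 ≈ 0.958200
step 2 [1y] zero: DF = P = 9389/10000 ≈ 0.938900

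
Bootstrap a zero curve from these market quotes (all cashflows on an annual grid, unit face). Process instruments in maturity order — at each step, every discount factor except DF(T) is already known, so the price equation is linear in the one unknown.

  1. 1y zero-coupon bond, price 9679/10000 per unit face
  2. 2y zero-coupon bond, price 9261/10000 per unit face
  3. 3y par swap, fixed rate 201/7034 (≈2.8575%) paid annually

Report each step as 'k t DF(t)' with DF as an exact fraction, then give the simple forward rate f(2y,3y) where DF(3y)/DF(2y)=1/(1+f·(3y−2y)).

step 1 [1y] zero: DF = P = 9679/10000 ≈ 0.967900
step 2 [2y] zero: DF = P = 9261/10000 ≈ 0.926100
step 3 [3y] swap r/1=201/7034: DF=(1 − 201/7034·(0.967900+0.926100))/(1+201/7034) = 2299/2500 ≈ 0.919600

1 1 9679/10000
2 2 9261/10000
3 3 2299/2500
f(2y,3y) = ((9261/10000)/(2299/2500) − 1)/(1) = 65/9196 ≈ 0.7068%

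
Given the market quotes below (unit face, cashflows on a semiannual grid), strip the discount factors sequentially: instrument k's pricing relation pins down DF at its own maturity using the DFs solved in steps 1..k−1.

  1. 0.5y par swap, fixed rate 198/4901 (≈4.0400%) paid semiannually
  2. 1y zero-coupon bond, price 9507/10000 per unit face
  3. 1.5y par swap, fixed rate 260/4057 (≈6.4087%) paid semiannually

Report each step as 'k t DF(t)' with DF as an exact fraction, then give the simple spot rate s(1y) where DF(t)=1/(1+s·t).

step 1 [0.5y] swap r/2=99/4901: DF=(1 − 99/4901·(0))/(1+99/4901) = 4901/5000 ≈ 0.980200
step 2 [1y] zero: DF = P = 9507/10000 ≈ 0.950700
step 3 [1.5y] swap r/2=130/4057: DF=(1 − 130/4057·(0.980200+0.950700))/(1+130/4057) = 909/1000 ≈ 0.909000

1 1/2 4901/5000
2 1 9507/10000
3 3/2 909/1000
s(1y) = (1/(9507/10000) − 1)/(1) = 493/9507 ≈ 5.1857%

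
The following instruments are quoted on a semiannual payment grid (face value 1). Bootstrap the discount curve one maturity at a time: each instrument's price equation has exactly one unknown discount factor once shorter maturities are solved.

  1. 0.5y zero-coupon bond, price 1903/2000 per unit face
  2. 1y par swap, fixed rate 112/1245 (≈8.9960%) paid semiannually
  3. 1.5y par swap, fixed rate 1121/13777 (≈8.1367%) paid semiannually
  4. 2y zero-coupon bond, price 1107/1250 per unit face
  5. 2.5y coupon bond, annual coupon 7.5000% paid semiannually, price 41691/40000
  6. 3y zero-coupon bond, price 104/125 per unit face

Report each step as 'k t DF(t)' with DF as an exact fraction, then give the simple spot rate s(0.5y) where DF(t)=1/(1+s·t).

step 1 [0.5y] zero: DF = P = 1903/2000 ≈ 0.951500
step 2 [1y] swap r/2=56/1245: DF=(1 − 56/1245·(0.951500))/(1+56/1245) = 229/250 ≈ 0.916000
step 3 [1.5y] swap r/2=1121/27554: DF=(1 − 1121/27554·(0.951500+0.916000))/(1+1121/27554) = 8879/10000 ≈ 0.887900
step 4 [2y] zero: DF = P = 1107/1250 ≈ 0.885600
step 5 [2.5y] bond c/2=3/80: DF=(41691/40000 − 3/80·(0.951500+0.916000+0.887900+0.885600))/(1+3/80) = 873/1000 ≈ 0.873000
step 6 [3y] zero: DF = P = 104/125 ≈ 0.832000

1 1/2 1903/2000
2 1 229/250
3 3/2 8879/10000
4 2 1107/1250
5 5/2 873/1000
6 3 104/125
s(0.5y) = (1/(1903/2000) − 1)/(1/2) = 194/1903 ≈ 10.1944%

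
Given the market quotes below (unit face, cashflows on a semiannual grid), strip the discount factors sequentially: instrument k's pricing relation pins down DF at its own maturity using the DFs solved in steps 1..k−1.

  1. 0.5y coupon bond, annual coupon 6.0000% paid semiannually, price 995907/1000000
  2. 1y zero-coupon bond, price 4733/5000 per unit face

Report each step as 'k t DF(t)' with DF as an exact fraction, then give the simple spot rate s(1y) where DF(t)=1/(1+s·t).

1 1/2 9669/10000
2 1 4733/5000
s(1y) = (1/(4733/5000) − 1)/(1) = 267/4733 ≈ 5.6412%

step 1 [0.5y] bond c/2=3/100: DF=(995907/1000000 − 3/100·(0))/(1+3/100) = 9669/10000 ≈ 0.966900
step 2 [1y] zero: DF = P = 4733/5000 ≈ 0.946600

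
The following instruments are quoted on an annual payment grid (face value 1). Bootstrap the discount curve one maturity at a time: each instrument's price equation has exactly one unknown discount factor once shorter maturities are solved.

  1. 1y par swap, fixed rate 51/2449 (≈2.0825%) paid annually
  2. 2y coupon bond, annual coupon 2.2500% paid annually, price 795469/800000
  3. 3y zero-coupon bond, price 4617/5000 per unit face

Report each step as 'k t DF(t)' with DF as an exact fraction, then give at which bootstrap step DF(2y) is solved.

1 1 2449/2500
2 2 9509/10000
3 3 4617/5000
DF(2y) is solved at step 2

step 1 [1y] swap r/1=51/2449: DF=(1 − 51/2449·(0))/(1+51/2449) = 2449/2500 ≈ 0.979600
step 2 [2y] bond c/1=9/400: DF=(795469/800000 − 9/400·(0.979600))/(1+9/400) = 9509/10000 ≈ 0.950900
step 3 [3y] zero: DF = P = 4617/5000 ≈ 0.923400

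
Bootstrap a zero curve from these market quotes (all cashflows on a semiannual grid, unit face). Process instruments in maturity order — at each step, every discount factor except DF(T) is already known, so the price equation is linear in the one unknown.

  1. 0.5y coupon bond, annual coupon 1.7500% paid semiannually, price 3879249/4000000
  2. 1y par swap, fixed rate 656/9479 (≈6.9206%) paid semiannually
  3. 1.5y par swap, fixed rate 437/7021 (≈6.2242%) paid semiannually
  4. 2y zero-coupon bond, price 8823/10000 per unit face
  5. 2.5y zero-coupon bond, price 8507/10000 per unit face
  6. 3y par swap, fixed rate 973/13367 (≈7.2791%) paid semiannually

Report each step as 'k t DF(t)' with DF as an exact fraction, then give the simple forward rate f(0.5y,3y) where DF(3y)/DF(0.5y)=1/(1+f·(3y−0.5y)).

1 1/2 4807/5000
2 1 584/625
3 3/2 4563/5000
4 2 8823/10000
5 5/2 8507/10000
6 3 4027/5000
f(0.5y,3y) = ((4807/5000)/(4027/5000) − 1)/(5/2) = 312/4027 ≈ 7.7477%

step 1 [0.5y] bond c/2=7/800: DF=(3879249/4000000 − 7/800·(0))/(1+7/800) = 4807/5000 ≈ 0.961400
step 2 [1y] swap r/2=328/9479: DF=(1 − 328/9479·(0.961400))/(1+328/9479) = 584/625 ≈ 0.934400
step 3 [1.5y] swap r/2=437/14042: DF=(1 − 437/14042·(0.961400+0.934400))/(1+437/14042) = 4563/5000 ≈ 0.912600
step 4 [2y] zero: DF = P = 8823/10000 ≈ 0.882300
step 5 [2.5y] zero: DF = P = 8507/10000 ≈ 0.850700
step 6 [3y] swap r/2=973/26734: DF=(1 − 973/26734·(0.961400+0.934400+0.912600+0.882300+0.850700))/(1+973/26734) = 4027/5000 ≈ 0.805400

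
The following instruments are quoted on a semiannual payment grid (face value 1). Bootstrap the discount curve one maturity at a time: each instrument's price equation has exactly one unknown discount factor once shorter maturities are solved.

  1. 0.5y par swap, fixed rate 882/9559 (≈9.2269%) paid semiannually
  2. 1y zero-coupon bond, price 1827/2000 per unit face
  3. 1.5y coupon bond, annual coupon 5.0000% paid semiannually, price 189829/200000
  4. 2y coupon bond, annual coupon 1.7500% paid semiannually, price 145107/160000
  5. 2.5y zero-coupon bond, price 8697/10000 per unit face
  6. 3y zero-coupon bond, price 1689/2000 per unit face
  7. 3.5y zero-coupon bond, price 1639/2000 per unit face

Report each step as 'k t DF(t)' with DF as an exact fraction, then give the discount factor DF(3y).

1 1/2 9559/10000
2 1 1827/2000
3 3/2 2201/2500
4 2 547/625
5 5/2 8697/10000
6 3 1689/2000
7 7/2 1639/2000
DF(3y) = 1689/2000 ≈ 0.844500

step 1 [0.5y] swap r/2=441/9559: DF=(1 − 441/9559·(0))/(1+441/9559) = 9559/10000 ≈ 0.955900
step 2 [1y] zero: DF = P = 1827/2000 ≈ 0.913500
step 3 [1.5y] bond c/2=1/40: DF=(189829/200000 − 1/40·(0.955900+0.913500))/(1+1/40) = 2201/2500 ≈ 0.880400
step 4 [2y] bond c/2=7/800: DF=(145107/160000 − 7/800·(0.955900+0.913500+0.880400))/(1+7/800) = 547/625 ≈ 0.875200
step 5 [2.5y] zero: DF = P = 8697/10000 ≈ 0.869700
step 6 [3y] zero: DF = P = 1689/2000 ≈ 0.844500
step 7 [3.5y] zero: DF = P = 1639/2000 ≈ 0.819500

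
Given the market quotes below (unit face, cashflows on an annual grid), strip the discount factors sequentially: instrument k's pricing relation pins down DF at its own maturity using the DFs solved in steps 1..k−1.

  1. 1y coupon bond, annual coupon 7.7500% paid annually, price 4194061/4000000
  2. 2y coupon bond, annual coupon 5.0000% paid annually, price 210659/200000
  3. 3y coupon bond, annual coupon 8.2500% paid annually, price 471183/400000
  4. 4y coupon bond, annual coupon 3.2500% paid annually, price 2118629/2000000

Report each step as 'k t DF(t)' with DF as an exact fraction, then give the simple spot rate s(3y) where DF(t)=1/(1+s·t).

1 1 9731/10000
2 2 598/625
3 3 9411/10000
4 4 2339/2500
s(3y) = (1/(9411/10000) − 1)/(3) = 589/28233 ≈ 2.0862%

step 1 [1y] bond c/1=31/400: DF=(4194061/4000000 − 31/400·(0))/(1+31/400) = 9731/10000 ≈ 0.973100
step 2 [2y] bond c/1=1/20: DF=(210659/200000 − 1/20·(0.973100))/(1+1/20) = 598/625 ≈ 0.956800
step 3 [3y] bond c/1=33/400: DF=(471183/400000 − 33/400·(0.973100+0.956800))/(1+33/400) = 9411/10000 ≈ 0.941100
step 4 [4y] bond c/1=13/400: DF=(2118629/2000000 − 13/400·(0.973100+0.956800+0.941100))/(1+13/400) = 2339/2500 ≈ 0.935600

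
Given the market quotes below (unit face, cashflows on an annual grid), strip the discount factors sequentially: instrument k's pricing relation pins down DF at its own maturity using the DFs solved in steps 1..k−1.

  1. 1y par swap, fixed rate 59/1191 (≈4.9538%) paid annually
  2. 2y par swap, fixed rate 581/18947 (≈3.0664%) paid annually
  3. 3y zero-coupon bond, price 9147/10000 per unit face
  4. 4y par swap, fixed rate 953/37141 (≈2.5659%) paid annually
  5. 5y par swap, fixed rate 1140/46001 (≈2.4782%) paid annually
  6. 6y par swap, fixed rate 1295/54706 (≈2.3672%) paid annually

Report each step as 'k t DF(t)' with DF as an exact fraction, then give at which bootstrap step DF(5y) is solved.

1 1 1191/1250
2 2 9419/10000
3 3 9147/10000
4 4 9047/10000
5 5 443/500
6 6 1741/2000
DF(5y) is solved at step 5

step 1 [1y] swap r/1=59/1191: DF=(1 − 59/1191·(0))/(1+59/1191) = 1191/1250 ≈ 0.952800
step 2 [2y] swap r/1=581/18947: DF=(1 − 581/18947·(0.952800))/(1+581/18947) = 9419/10000 ≈ 0.941900
step 3 [3y] zero: DF = P = 9147/10000 ≈ 0.914700
step 4 [4y] swap r/1=953/37141: DF=(1 − 953/37141·(0.952800+0.941900+0.914700))/(1+953/37141) = 9047/10000 ≈ 0.904700
step 5 [5y] swap r/1=1140/46001: DF=(1 − 1140/46001·(0.952800+0.941900+0.914700+0.904700))/(1+1140/46001) = 443/500 ≈ 0.886000
step 6 [6y] swap r/1=1295/54706: DF=(1 − 1295/54706·(0.952800+0.941900+0.914700+0.904700+0.886000))/(1+1295/54706) = 1741/2000 ≈ 0.870500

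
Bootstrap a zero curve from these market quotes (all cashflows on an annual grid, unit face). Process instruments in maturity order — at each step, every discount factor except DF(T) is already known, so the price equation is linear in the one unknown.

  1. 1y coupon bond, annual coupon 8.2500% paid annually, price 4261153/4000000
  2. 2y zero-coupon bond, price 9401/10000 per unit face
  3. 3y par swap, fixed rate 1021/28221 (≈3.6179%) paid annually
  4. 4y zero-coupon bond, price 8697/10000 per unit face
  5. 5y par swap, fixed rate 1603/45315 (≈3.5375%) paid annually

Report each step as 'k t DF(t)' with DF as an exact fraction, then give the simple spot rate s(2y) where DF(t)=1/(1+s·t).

1 1 9841/10000
2 2 9401/10000
3 3 8979/10000
4 4 8697/10000
5 5 8397/10000
s(2y) = (1/(9401/10000) − 1)/(2) = 599/18802 ≈ 3.1858%

step 1 [1y] bond c/1=33/400: DF=(4261153/4000000 − 33/400·(0))/(1+33/400) = 9841/10000 ≈ 0.984100
step 2 [2y] zero: DF = P = 9401/10000 ≈ 0.940100
step 3 [3y] swap r/1=1021/28221: DF=(1 − 1021/28221·(0.984100+0.940100))/(1+1021/28221) = 8979/10000 ≈ 0.897900
step 4 [4y] zero: DF = P = 8697/10000 ≈ 0.869700
step 5 [5y] swap r/1=1603/45315: DF=(1 − 1603/45315·(0.984100+0.940100+0.897900+0.869700))/(1+1603/45315) = 8397/10000 ≈ 0.839700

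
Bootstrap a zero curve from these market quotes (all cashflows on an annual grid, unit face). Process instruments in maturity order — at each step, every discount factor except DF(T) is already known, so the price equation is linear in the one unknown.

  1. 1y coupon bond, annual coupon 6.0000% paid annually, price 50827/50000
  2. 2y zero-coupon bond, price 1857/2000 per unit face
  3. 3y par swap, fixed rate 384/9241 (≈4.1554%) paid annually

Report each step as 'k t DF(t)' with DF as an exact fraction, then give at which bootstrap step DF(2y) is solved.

step 1 [1y] bond c/1=3/50: DF=(50827/50000 − 3/50·(0))/(1+3/50) = 959/1000 ≈ 0.959000
step 2 [2y] zero: DF = P = 1857/2000 ≈ 0.928500
step 3 [3y] swap r/1=384/9241: DF=(1 − 384/9241·(0.959000+0.928500))/(1+384/9241) = 553/625 ≈ 0.884800

1 1 959/1000
2 2 1857/2000
3 3 553/625
DF(2y) is solved at step 2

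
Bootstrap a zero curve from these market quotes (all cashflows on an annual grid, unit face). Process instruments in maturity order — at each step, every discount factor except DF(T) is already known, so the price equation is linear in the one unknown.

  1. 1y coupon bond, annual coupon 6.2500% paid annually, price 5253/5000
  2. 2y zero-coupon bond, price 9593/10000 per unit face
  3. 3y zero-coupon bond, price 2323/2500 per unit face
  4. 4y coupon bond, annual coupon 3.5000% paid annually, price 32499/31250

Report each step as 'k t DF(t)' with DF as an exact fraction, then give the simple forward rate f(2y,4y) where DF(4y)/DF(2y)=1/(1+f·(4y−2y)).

1 1 618/625
2 2 9593/10000
3 3 2323/2500
4 4 363/400
f(2y,4y) = ((9593/10000)/(363/400) − 1)/(2) = 259/9075 ≈ 2.8540%

step 1 [1y] bond c/1=1/16: DF=(5253/5000 − 1/16·(0))/(1+1/16) = 618/625 ≈ 0.988800
step 2 [2y] zero: DF = P = 9593/10000 ≈ 0.959300
step 3 [3y] zero: DF = P = 2323/2500 ≈ 0.929200
step 4 [4y] bond c/1=7/200: DF=(32499/31250 − 7/200·(0.988800+0.959300+0.929200))/(1+7/200) = 363/400 ≈ 0.907500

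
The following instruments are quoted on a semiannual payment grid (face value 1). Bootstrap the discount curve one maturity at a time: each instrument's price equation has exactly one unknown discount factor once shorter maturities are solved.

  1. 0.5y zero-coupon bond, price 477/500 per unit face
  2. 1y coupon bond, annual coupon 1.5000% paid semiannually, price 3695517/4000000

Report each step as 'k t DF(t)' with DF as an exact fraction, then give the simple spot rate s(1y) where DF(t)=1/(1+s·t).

1 1/2 477/500
2 1 9099/10000
s(1y) = (1/(9099/10000) − 1)/(1) = 901/9099 ≈ 9.9022%

step 1 [0.5y] zero: DF = P = 477/500 ≈ 0.954000
step 2 [1y] bond c/2=3/400: DF=(3695517/4000000 − 3/400·(0.954000))/(1+3/400) = 9099/10000 ≈ 0.909900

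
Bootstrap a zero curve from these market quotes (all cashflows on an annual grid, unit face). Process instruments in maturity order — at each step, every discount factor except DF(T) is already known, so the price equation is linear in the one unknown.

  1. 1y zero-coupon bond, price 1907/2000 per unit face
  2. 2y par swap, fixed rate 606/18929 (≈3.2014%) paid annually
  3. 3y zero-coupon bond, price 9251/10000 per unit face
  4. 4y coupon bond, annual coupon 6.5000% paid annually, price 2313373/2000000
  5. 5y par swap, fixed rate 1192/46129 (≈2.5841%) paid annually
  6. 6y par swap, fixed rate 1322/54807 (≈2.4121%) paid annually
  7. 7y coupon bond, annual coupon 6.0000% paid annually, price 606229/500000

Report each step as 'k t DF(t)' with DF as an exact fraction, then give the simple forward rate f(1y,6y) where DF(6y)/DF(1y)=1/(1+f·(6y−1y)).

1 1 1907/2000
2 2 4697/5000
3 3 9251/10000
4 4 9141/10000
5 5 1101/1250
6 6 4339/5000
7 7 521/625
f(1y,6y) = ((1907/2000)/(4339/5000) − 1)/(5) = 857/43390 ≈ 1.9751%

step 1 [1y] zero: DF = P = 1907/2000 ≈ 0.953500
step 2 [2y] swap r/1=606/18929: DF=(1 − 606/18929·(0.953500))/(1+606/18929) = 4697/5000 ≈ 0.939400
step 3 [3y] zero: DF = P = 9251/10000 ≈ 0.925100
step 4 [4y] bond c/1=13/200: DF=(2313373/2000000 − 13/200·(0.953500+0.939400+0.925100))/(1+13/200) = 9141/10000 ≈ 0.914100
step 5 [5y] swap r/1=1192/46129: DF=(1 − 1192/46129·(0.953500+0.939400+0.925100+0.914100))/(1+1192/46129) = 1101/1250 ≈ 0.880800
step 6 [6y] swap r/1=1322/54807: DF=(1 − 1322/54807·(0.953500+0.939400+0.925100+0.914100+0.880800))/(1+1322/54807) = 4339/5000 ≈ 0.867800
step 7 [7y] bond c/1=3/50: DF=(606229/500000 − 3/50·(0.953500+0.939400+0.925100+0.914100+0.880800+0.867800))/(1+3/50) = 521/625 ≈ 0.833600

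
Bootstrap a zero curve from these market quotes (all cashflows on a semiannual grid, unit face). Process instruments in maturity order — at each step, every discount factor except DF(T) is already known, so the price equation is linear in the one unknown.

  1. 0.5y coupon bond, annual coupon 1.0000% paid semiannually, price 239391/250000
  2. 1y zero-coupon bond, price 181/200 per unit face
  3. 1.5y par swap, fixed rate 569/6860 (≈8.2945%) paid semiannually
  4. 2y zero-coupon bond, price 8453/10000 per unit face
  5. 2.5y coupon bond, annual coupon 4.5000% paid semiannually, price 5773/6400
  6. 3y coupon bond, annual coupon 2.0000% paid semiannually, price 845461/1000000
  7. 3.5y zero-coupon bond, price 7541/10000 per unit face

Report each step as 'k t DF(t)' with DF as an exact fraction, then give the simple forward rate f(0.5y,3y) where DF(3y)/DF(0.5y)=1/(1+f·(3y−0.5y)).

step 1 [0.5y] bond c/2=1/200: DF=(239391/250000 − 1/200·(0))/(1+1/200) = 1191/1250 ≈ 0.952800
step 2 [1y] zero: DF = P = 181/200 ≈ 0.905000
step 3 [1.5y] swap r/2=569/13720: DF=(1 − 569/13720·(0.952800+0.905000))/(1+569/13720) = 4431/5000 ≈ 0.886200
step 4 [2y] zero: DF = P = 8453/10000 ≈ 0.845300
step 5 [2.5y] bond c/2=9/400: DF=(5773/6400 − 9/400·(0.952800+0.905000+0.886200+0.845300))/(1+9/400) = 502/625 ≈ 0.803200
step 6 [3y] bond c/2=1/100: DF=(845461/1000000 − 1/100·(0.952800+0.905000+0.886200+0.845300+0.803200))/(1+1/100) = 496/625 ≈ 0.793600
step 7 [3.5y] zero: DF = P = 7541/10000 ≈ 0.754100

1 1/2 1191/1250
2 1 181/200
3 3/2 4431/5000
4 2 8453/10000
5 5/2 502/625
6 3 496/625
7 7/2 7541/10000
f(0.5y,3y) = ((1191/1250)/(496/625) − 1)/(5/2) = 199/2480 ≈ 8.0242%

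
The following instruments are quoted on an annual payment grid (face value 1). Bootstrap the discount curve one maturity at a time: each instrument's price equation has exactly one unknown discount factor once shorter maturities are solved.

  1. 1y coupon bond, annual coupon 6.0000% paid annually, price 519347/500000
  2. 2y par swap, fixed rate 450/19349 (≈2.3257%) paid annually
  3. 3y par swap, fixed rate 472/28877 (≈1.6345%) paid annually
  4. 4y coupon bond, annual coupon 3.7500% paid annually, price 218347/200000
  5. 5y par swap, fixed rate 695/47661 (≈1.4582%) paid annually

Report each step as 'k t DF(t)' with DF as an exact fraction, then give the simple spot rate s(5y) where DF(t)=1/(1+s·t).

1 1 9799/10000
2 2 191/200
3 3 1191/1250
4 4 9479/10000
5 5 1861/2000
s(5y) = (1/(1861/2000) − 1)/(5) = 139/9305 ≈ 1.4938%

step 1 [1y] bond c/1=3/50: DF=(519347/500000 − 3/50·(0))/(1+3/50) = 9799/10000 ≈ 0.979900
step 2 [2y] swap r/1=450/19349: DF=(1 − 450/19349·(0.979900))/(1+450/19349) = 191/200 ≈ 0.955000
step 3 [3y] swap r/1=472/28877: DF=(1 − 472/28877·(0.979900+0.955000))/(1+472/28877) = 1191/1250 ≈ 0.952800
step 4 [4y] bond c/1=3/80: DF=(218347/200000 − 3/80·(0.979900+0.955000+0.952800))/(1+3/80) = 9479/10000 ≈ 0.947900
step 5 [5y] swap r/1=695/47661: DF=(1 − 695/47661·(0.979900+0.955000+0.952800+0.947900))/(1+695/47661) = 1861/2000 ≈ 0.930500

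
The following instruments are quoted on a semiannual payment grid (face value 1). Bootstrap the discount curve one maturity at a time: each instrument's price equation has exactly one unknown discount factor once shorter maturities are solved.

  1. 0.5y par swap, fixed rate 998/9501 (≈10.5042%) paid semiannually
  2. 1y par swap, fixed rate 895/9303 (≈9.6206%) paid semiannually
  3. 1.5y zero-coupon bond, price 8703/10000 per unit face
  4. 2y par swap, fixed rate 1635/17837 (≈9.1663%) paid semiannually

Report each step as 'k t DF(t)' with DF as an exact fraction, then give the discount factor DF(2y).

1 1/2 9501/10000
2 1 1821/2000
3 3/2 8703/10000
4 2 1673/2000
DF(2y) = 1673/2000 ≈ 0.836500

step 1 [0.5y] swap r/2=499/9501: DF=(1 − 499/9501·(0))/(1+499/9501) = 9501/10000 ≈ 0.950100
step 2 [1y] swap r/2=895/18606: DF=(1 − 895/18606·(0.950100))/(1+895/18606) = 1821/2000 ≈ 0.910500
step 3 [1.5y] zero: DF = P = 8703/10000 ≈ 0.870300
step 4 [2y] swap r/2=1635/35674: DF=(1 − 1635/35674·(0.950100+0.910500+0.870300))/(1+1635/35674) = 1673/2000 ≈ 0.836500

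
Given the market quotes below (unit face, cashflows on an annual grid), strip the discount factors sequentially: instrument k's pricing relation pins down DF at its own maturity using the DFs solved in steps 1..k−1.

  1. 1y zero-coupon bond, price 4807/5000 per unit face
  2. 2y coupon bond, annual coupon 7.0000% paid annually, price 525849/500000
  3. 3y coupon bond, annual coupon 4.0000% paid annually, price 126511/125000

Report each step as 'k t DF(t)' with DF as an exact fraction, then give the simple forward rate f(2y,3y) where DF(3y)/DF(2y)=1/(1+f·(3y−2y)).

1 1 4807/5000
2 2 23/25
3 3 563/625
f(2y,3y) = ((23/25)/(563/625) − 1)/(1) = 12/563 ≈ 2.1314%

step 1 [1y] zero: DF = P = 4807/5000 ≈ 0.961400
step 2 [2y] bond c/1=7/100: DF=(525849/500000 − 7/100·(0.961400))/(1+7/100) = 23/25 ≈ 0.920000
step 3 [3y] bond c/1=1/25: DF=(126511/125000 − 1/25·(0.961400+0.920000))/(1+1/25) = 563/625 ≈ 0.900800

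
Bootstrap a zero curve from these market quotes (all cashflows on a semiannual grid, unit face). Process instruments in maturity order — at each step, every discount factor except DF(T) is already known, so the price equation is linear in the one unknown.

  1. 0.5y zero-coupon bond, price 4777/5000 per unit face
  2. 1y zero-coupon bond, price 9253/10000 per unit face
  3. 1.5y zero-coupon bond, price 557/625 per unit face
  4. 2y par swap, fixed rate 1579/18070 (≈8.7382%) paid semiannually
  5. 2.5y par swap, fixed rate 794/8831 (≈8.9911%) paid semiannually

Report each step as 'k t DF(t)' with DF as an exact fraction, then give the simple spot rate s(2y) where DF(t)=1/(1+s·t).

1 1/2 4777/5000
2 1 9253/10000
3 3/2 557/625
4 2 8421/10000
5 5/2 1603/2000
s(2y) = (1/(8421/10000) − 1)/(2) = 1579/16842 ≈ 9.3754%

step 1 [0.5y] zero: DF = P = 4777/5000 ≈ 0.955400
step 2 [1y] zero: DF = P = 9253/10000 ≈ 0.925300
step 3 [1.5y] zero: DF = P = 557/625 ≈ 0.891200
step 4 [2y] swap r/2=1579/36140: DF=(1 − 1579/36140·(0.955400+0.925300+0.891200))/(1+1579/36140) = 8421/10000 ≈ 0.842100
step 5 [2.5y] swap r/2=397/8831: DF=(1 − 397/8831·(0.955400+0.925300+0.891200+0.842100))/(1+397/8831) = 1603/2000 ≈ 0.801500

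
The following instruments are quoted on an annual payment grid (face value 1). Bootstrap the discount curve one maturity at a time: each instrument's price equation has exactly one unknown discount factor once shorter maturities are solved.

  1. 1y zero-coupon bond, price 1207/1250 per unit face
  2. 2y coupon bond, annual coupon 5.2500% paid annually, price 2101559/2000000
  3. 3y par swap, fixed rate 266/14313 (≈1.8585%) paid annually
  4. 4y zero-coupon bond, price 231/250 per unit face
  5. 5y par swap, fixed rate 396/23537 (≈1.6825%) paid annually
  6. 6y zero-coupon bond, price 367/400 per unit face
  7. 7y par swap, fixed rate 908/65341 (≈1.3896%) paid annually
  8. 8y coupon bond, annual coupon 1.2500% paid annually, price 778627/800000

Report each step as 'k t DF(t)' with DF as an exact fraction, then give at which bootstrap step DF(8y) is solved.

1 1 1207/1250
2 2 4751/5000
3 3 2367/2500
4 4 231/250
5 5 1151/1250
6 6 367/400
7 7 2273/2500
8 8 4403/5000
DF(8y) is solved at step 8

step 1 [1y] zero: DF = P = 1207/1250 ≈ 0.965600
step 2 [2y] bond c/1=21/400: DF=(2101559/2000000 − 21/400·(0.965600))/(1+21/400) = 4751/5000 ≈ 0.950200
step 3 [3y] swap r/1=266/14313: DF=(1 − 266/14313·(0.965600+0.950200))/(1+266/14313) = 2367/2500 ≈ 0.946800
step 4 [4y] zero: DF = P = 231/250 ≈ 0.924000
step 5 [5y] swap r/1=396/23537: DF=(1 − 396/23537·(0.965600+0.950200+0.946800+0.924000))/(1+396/23537) = 1151/1250 ≈ 0.920800
step 6 [6y] zero: DF = P = 367/400 ≈ 0.917500
step 7 [7y] swap r/1=908/65341: DF=(1 − 908/65341·(0.965600+0.950200+0.946800+0.924000+0.920800+0.917500))/(1+908/65341) = 2273/2500 ≈ 0.909200
step 8 [8y] bond c/1=1/80: DF=(778627/800000 − 1/80·(0.965600+0.950200+0.946800+0.924000+0.920800+0.917500+0.909200))/(1+1/80) = 4403/5000 ≈ 0.880600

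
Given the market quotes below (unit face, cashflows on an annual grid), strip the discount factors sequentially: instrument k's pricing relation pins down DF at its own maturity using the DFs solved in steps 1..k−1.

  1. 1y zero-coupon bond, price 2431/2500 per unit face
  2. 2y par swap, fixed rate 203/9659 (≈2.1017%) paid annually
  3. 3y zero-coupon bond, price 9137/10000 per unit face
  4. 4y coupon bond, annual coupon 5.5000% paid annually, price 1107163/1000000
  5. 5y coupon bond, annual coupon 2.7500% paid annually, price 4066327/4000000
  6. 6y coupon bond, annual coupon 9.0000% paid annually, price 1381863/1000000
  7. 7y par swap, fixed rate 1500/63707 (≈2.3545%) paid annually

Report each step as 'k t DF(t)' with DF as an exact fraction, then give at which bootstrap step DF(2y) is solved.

step 1 [1y] zero: DF = P = 2431/2500 ≈ 0.972400
step 2 [2y] swap r/1=203/9659: DF=(1 − 203/9659·(0.972400))/(1+203/9659) = 4797/5000 ≈ 0.959400
step 3 [3y] zero: DF = P = 9137/10000 ≈ 0.913700
step 4 [4y] bond c/1=11/200: DF=(1107163/1000000 − 11/200·(0.972400+0.959400+0.913700))/(1+11/200) = 9011/10000 ≈ 0.901100
step 5 [5y] bond c/1=11/400: DF=(4066327/4000000 − 11/400·(0.972400+0.959400+0.913700+0.901100))/(1+11/400) = 8891/10000 ≈ 0.889100
step 6 [6y] bond c/1=9/100: DF=(1381863/1000000 − 9/100·(0.972400+0.959400+0.913700+0.901100+0.889100))/(1+9/100) = 177/200 ≈ 0.885000
step 7 [7y] swap r/1=1500/63707: DF=(1 − 1500/63707·(0.972400+0.959400+0.913700+0.901100+0.889100+0.885000))/(1+1500/63707) = 17/20 ≈ 0.850000

1 1 2431/2500
2 2 4797/5000
3 3 9137/10000
4 4 9011/10000
5 5 8891/10000
6 6 177/200
7 7 17/20
DF(2y) is solved at step 2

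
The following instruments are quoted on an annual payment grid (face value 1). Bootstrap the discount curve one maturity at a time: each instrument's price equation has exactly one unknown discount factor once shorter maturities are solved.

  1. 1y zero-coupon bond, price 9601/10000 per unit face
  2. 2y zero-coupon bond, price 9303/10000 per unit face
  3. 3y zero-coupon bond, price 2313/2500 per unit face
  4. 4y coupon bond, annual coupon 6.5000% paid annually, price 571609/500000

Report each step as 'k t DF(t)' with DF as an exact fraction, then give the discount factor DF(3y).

step 1 [1y] zero: DF = P = 9601/10000 ≈ 0.960100
step 2 [2y] zero: DF = P = 9303/10000 ≈ 0.930300
step 3 [3y] zero: DF = P = 2313/2500 ≈ 0.925200
step 4 [4y] bond c/1=13/200: DF=(571609/500000 − 13/200·(0.960100+0.930300+0.925200))/(1+13/200) = 1127/1250 ≈ 0.901600

1 1 9601/10000
2 2 9303/10000
3 3 2313/2500
4 4 1127/1250
DF(3y) = 2313/2500 ≈ 0.925200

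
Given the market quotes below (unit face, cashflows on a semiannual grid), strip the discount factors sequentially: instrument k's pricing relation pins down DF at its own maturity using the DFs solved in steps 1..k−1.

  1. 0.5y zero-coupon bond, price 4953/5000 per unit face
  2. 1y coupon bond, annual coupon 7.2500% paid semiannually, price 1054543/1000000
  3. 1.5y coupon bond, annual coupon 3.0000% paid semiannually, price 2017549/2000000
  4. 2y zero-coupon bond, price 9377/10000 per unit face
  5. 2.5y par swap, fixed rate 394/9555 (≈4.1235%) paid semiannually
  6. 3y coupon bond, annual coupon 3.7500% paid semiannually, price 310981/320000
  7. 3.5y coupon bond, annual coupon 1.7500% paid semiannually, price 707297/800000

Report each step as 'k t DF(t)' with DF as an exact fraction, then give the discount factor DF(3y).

1 1/2 4953/5000
2 1 983/1000
3 3/2 9647/10000
4 2 9377/10000
5 5/2 1803/2000
6 3 433/500
7 7/2 331/400
DF(3y) = 433/500 ≈ 0.866000

step 1 [0.5y] zero: DF = P = 4953/5000 ≈ 0.990600
step 2 [1y] bond c/2=29/800: DF=(1054543/1000000 − 29/800·(0.990600))/(1+29/800) = 983/1000 ≈ 0.983000
step 3 [1.5y] bond c/2=3/200: DF=(2017549/2000000 − 3/200·(0.990600+0.983000))/(1+3/200) = 9647/10000 ≈ 0.964700
step 4 [2y] zero: DF = P = 9377/10000 ≈ 0.937700
step 5 [2.5y] swap r/2=197/9555: DF=(1 − 197/9555·(0.990600+0.983000+0.964700+0.937700))/(1+197/9555) = 1803/2000 ≈ 0.901500
step 6 [3y] bond c/2=3/160: DF=(310981/320000 − 3/160·(0.990600+0.983000+0.964700+0.937700+0.901500))/(1+3/160) = 433/500 ≈ 0.866000
step 7 [3.5y] bond c/2=7/800: DF=(707297/800000 − 7/800·(0.990600+0.983000+0.964700+0.937700+0.901500+0.866000))/(1+7/800) = 331/400 ≈ 0.827500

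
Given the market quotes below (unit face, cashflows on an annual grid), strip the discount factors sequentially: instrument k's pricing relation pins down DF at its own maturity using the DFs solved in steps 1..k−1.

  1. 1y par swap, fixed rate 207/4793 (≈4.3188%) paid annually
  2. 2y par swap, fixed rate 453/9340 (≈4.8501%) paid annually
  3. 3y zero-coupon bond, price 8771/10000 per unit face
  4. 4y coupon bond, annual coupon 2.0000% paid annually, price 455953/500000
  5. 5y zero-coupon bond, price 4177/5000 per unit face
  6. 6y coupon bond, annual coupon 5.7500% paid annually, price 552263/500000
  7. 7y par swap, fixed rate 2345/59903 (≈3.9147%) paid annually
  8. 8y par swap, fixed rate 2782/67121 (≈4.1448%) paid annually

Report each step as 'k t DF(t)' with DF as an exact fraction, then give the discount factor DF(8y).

step 1 [1y] swap r/1=207/4793: DF=(1 − 207/4793·(0))/(1+207/4793) = 4793/5000 ≈ 0.958600
step 2 [2y] swap r/1=453/9340: DF=(1 − 453/9340·(0.958600))/(1+453/9340) = 4547/5000 ≈ 0.909400
step 3 [3y] zero: DF = P = 8771/10000 ≈ 0.877100
step 4 [4y] bond c/1=1/50: DF=(455953/500000 − 1/50·(0.958600+0.909400+0.877100))/(1+1/50) = 4201/5000 ≈ 0.840200
step 5 [5y] zero: DF = P = 4177/5000 ≈ 0.835400
step 6 [6y] bond c/1=23/400: DF=(552263/500000 − 23/400·(0.958600+0.909400+0.877100+0.840200+0.835400))/(1+23/400) = 8041/10000 ≈ 0.804100
step 7 [7y] swap r/1=2345/59903: DF=(1 − 2345/59903·(0.958600+0.909400+0.877100+0.840200+0.835400+0.804100))/(1+2345/59903) = 1531/2000 ≈ 0.765500
step 8 [8y] swap r/1=2782/67121: DF=(1 − 2782/67121·(0.958600+0.909400+0.877100+0.840200+0.835400+0.804100+0.765500))/(1+2782/67121) = 3609/5000 ≈ 0.721800

1 1 4793/5000
2 2 4547/5000
3 3 8771/10000
4 4 4201/5000
5 5 4177/5000
6 6 8041/10000
7 7 1531/2000
8 8 3609/5000
DF(8y) = 3609/5000 ≈ 0.721800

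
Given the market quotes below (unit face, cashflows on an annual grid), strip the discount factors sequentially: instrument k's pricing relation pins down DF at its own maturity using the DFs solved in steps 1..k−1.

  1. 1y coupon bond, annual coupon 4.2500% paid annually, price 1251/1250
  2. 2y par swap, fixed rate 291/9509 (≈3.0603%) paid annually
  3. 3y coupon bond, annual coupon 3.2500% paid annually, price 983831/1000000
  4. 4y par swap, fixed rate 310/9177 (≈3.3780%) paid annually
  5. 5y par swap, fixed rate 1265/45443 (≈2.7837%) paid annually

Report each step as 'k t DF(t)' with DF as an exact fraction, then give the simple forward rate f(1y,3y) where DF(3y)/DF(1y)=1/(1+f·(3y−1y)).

step 1 [1y] bond c/1=17/400: DF=(1251/1250 − 17/400·(0))/(1+17/400) = 24/25 ≈ 0.960000
step 2 [2y] swap r/1=291/9509: DF=(1 − 291/9509·(0.960000))/(1+291/9509) = 4709/5000 ≈ 0.941800
step 3 [3y] bond c/1=13/400: DF=(983831/1000000 − 13/400·(0.960000+0.941800))/(1+13/400) = 893/1000 ≈ 0.893000
step 4 [4y] swap r/1=310/9177: DF=(1 − 310/9177·(0.960000+0.941800+0.893000))/(1+310/9177) = 219/250 ≈ 0.876000
step 5 [5y] swap r/1=1265/45443: DF=(1 − 1265/45443·(0.960000+0.941800+0.893000+0.876000))/(1+1265/45443) = 1747/2000 ≈ 0.873500

1 1 24/25
2 2 4709/5000
3 3 893/1000
4 4 219/250
5 5 1747/2000
f(1y,3y) = ((24/25)/(893/1000) − 1)/(2) = 67/1786 ≈ 3.7514%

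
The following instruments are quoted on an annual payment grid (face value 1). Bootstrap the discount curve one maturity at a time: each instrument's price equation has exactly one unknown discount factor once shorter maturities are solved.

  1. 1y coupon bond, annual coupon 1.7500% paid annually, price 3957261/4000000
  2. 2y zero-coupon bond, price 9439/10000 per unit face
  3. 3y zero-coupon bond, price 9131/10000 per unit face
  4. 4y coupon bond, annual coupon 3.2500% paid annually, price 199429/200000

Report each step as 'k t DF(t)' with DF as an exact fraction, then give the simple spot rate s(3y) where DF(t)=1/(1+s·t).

1 1 9723/10000
2 2 9439/10000
3 3 9131/10000
4 4 8767/10000
s(3y) = (1/(9131/10000) − 1)/(3) = 869/27393 ≈ 3.1723%

step 1 [1y] bond c/1=7/400: DF=(3957261/4000000 − 7/400·(0))/(1+7/400) = 9723/10000 ≈ 0.972300
step 2 [2y] zero: DF = P = 9439/10000 ≈ 0.943900
step 3 [3y] zero: DF = P = 9131/10000 ≈ 0.913100
step 4 [4y] bond c/1=13/400: DF=(199429/200000 − 13/400·(0.972300+0.943900+0.913100))/(1+13/400) = 8767/10000 ≈ 0.876700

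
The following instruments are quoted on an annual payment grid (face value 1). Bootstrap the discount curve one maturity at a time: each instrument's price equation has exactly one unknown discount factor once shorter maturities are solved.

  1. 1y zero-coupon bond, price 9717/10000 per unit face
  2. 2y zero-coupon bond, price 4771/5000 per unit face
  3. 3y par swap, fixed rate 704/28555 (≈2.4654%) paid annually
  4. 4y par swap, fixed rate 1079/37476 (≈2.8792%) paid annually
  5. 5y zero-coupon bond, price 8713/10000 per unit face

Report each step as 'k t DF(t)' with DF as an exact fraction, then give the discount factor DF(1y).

1 1 9717/10000
2 2 4771/5000
3 3 581/625
4 4 8921/10000
5 5 8713/10000
DF(1y) = 9717/10000 ≈ 0.971700

step 1 [1y] zero: DF = P = 9717/10000 ≈ 0.971700
step 2 [2y] zero: DF = P = 4771/5000 ≈ 0.954200
step 3 [3y] swap r/1=704/28555: DF=(1 − 704/28555·(0.971700+0.954200))/(1+704/28555) = 581/625 ≈ 0.929600
step 4 [4y] swap r/1=1079/37476: DF=(1 − 1079/37476·(0.971700+0.954200+0.929600))/(1+1079/37476) = 8921/10000 ≈ 0.892100
step 5 [5y] zero: DF = P = 8713/10000 ≈ 0.871300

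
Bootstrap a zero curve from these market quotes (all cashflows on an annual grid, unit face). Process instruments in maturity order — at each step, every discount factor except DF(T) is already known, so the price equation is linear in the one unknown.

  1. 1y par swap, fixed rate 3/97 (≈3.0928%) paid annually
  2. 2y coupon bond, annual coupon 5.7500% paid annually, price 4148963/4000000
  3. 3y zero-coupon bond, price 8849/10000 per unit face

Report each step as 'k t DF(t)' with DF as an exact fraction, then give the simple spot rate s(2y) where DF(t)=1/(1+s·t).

1 1 97/100
2 2 9281/10000
3 3 8849/10000
s(2y) = (1/(9281/10000) − 1)/(2) = 719/18562 ≈ 3.8735%

step 1 [1y] swap r/1=3/97: DF=(1 − 3/97·(0))/(1+3/97) = 97/100 ≈ 0.970000
step 2 [2y] bond c/1=23/400: DF=(4148963/4000000 − 23/400·(0.970000))/(1+23/400) = 9281/10000 ≈ 0.928100
step 3 [3y] zero: DF = P = 8849/10000 ≈ 0.884900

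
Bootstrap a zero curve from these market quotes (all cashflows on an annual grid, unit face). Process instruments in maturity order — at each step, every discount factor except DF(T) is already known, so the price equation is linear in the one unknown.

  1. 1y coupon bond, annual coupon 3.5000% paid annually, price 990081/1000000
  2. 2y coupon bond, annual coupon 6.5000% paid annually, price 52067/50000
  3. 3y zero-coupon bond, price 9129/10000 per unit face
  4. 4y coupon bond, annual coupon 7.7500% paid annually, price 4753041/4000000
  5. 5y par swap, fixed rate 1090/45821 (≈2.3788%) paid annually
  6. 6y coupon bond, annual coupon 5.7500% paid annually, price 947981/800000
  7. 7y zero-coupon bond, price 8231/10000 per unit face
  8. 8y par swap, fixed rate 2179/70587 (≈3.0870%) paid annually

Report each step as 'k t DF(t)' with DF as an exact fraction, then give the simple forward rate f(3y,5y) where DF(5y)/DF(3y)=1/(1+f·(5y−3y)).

1 1 4783/5000
2 2 4597/5000
3 3 9129/10000
4 4 4511/5000
5 5 891/1000
6 6 4357/5000
7 7 8231/10000
8 8 7821/10000
f(3y,5y) = ((9129/10000)/(891/1000) − 1)/(2) = 73/5940 ≈ 1.2290%

step 1 [1y] bond c/1=7/200: DF=(990081/1000000 − 7/200·(0))/(1+7/200) = 4783/5000 ≈ 0.956600
step 2 [2y] bond c/1=13/200: DF=(52067/50000 − 13/200·(0.956600))/(1+13/200) = 4597/5000 ≈ 0.919400
step 3 [3y] zero: DF = P = 9129/10000 ≈ 0.912900
step 4 [4y] bond c/1=31/400: DF=(4753041/4000000 − 31/400·(0.956600+0.919400+0.912900))/(1+31/400) = 4511/5000 ≈ 0.902200
step 5 [5y] swap r/1=1090/45821: DF=(1 − 1090/45821·(0.956600+0.919400+0.912900+0.902200))/(1+1090/45821) = 891/1000 ≈ 0.891000
step 6 [6y] bond c/1=23/400: DF=(947981/800000 − 23/400·(0.956600+0.919400+0.912900+0.902200+0.891000))/(1+23/400) = 4357/5000 ≈ 0.871400
step 7 [7y] zero: DF = P = 8231/10000 ≈ 0.823100
step 8 [8y] swap r/1=2179/70587: DF=(1 − 2179/70587·(0.956600+0.919400+0.912900+0.902200+0.891000+0.871400+0.823100))/(1+2179/70587) = 7821/10000 ≈ 0.782100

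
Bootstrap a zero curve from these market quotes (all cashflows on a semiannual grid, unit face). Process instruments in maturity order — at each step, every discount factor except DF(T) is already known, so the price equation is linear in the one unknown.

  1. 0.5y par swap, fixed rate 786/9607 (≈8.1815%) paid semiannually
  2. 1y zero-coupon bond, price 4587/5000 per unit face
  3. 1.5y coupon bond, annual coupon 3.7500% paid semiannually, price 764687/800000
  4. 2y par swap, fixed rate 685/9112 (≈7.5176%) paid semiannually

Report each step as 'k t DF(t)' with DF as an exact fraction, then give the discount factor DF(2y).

step 1 [0.5y] swap r/2=393/9607: DF=(1 − 393/9607·(0))/(1+393/9607) = 9607/10000 ≈ 0.960700
step 2 [1y] zero: DF = P = 4587/5000 ≈ 0.917400
step 3 [1.5y] bond c/2=3/160: DF=(764687/800000 − 3/160·(0.960700+0.917400))/(1+3/160) = 9037/10000 ≈ 0.903700
step 4 [2y] swap r/2=685/18224: DF=(1 − 685/18224·(0.960700+0.917400+0.903700))/(1+685/18224) = 863/1000 ≈ 0.863000

1 1/2 9607/10000
2 1 4587/5000
3 3/2 9037/10000
4 2 863/1000
DF(2y) = 863/1000 ≈ 0.863000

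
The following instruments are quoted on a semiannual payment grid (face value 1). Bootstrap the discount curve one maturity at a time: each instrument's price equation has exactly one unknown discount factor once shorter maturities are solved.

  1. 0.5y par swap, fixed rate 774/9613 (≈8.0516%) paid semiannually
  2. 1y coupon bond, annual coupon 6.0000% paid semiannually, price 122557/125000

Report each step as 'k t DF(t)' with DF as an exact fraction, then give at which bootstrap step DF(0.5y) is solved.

step 1 [0.5y] swap r/2=387/9613: DF=(1 − 387/9613·(0))/(1+387/9613) = 9613/10000 ≈ 0.961300
step 2 [1y] bond c/2=3/100: DF=(122557/125000 − 3/100·(0.961300))/(1+3/100) = 9239/10000 ≈ 0.923900

1 1/2 9613/10000
2 1 9239/10000
DF(0.5y) is solved at step 1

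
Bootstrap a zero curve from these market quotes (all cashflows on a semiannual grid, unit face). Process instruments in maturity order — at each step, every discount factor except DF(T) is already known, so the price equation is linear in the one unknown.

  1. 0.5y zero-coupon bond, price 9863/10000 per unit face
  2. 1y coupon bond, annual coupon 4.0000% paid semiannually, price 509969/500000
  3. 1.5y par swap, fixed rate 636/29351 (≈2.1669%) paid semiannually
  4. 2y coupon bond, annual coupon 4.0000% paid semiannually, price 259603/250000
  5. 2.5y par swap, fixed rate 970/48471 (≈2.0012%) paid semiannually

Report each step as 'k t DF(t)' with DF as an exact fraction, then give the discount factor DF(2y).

1 1/2 9863/10000
2 1 4903/5000
3 3/2 4841/5000
4 2 1921/2000
5 5/2 1903/2000
DF(2y) = 1921/2000 ≈ 0.960500

step 1 [0.5y] zero: DF = P = 9863/10000 ≈ 0.986300
step 2 [1y] bond c/2=1/50: DF=(509969/500000 − 1/50·(0.986300))/(1+1/50) = 4903/5000 ≈ 0.980600
step 3 [1.5y] swap r/2=318/29351: DF=(1 − 318/29351·(0.986300+0.980600))/(1+318/29351) = 4841/5000 ≈ 0.968200
step 4 [2y] bond c/2=1/50: DF=(259603/250000 − 1/50·(0.986300+0.980600+0.968200))/(1+1/50) = 1921/2000 ≈ 0.960500
step 5 [2.5y] swap r/2=485/48471: DF=(1 − 485/48471·(0.986300+0.980600+0.968200+0.960500))/(1+485/48471) = 1903/2000 ≈ 0.951500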